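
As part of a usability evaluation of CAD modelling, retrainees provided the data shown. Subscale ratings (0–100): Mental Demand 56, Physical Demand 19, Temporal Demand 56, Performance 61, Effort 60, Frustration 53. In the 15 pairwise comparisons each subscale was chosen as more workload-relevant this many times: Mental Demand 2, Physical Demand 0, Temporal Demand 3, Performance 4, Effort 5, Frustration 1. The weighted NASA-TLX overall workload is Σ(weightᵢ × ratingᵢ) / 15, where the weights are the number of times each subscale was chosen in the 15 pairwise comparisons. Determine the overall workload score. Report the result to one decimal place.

58.5

The tallies are the weights (they sum to 15).
Weighted sum = 2·56 + 0·19 + 3·56 + 4·61 + 5·60 + 1·53
            = 112 + 0 + 168 + 244 + 300 + 53 = 877.
Overall workload = 877 / 15 = 58.4667 ≈ 58.5.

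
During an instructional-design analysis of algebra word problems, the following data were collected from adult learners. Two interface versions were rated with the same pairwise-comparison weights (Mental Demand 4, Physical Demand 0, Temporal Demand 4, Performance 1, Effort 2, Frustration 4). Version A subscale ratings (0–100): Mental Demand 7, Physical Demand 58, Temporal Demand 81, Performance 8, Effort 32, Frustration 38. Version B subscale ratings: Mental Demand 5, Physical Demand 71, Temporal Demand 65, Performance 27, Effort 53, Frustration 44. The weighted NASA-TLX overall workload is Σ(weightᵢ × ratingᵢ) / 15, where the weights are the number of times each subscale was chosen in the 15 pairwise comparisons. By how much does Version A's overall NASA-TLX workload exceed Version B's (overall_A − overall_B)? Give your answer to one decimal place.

Version A weighted sum = 4·7 + 0·58 + 4·81 + 1·8 + 2·32 + 4·38 = 28 + 0 + 324 + 8 + 64 + 152 = 576; overall_A = 576/15 = 38.4000.
Version B weighted sum = 4·5 + 0·71 + 4·65 + 1·27 + 2·53 + 4·44 = 20 + 0 + 260 + 27 + 106 + 176 = 589; overall_B = 589/15 = 39.2667.
Difference = 38.4000 − 39.2667 = -0.8667 ≈ -0.9.

-0.9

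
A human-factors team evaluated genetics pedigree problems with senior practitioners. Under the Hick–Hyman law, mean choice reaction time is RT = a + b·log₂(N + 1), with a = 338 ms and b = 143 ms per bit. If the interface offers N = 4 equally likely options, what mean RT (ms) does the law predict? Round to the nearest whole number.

670

log₂(4 + 1) = log₂(5) = 2.3219.
RT = 338 + 143 × 2.3219 = 338 + 332.0317 = 670.0317 ms.
≈ 670 ms.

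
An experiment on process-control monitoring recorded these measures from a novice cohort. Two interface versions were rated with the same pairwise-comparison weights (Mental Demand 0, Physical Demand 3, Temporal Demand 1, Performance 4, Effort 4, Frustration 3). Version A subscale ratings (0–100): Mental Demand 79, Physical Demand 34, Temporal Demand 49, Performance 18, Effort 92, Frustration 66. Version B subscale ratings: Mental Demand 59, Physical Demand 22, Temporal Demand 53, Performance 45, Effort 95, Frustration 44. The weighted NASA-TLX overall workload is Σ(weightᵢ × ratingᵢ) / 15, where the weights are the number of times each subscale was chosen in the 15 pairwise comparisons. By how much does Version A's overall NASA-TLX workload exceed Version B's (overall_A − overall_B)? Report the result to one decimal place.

-1.5

Version A weighted sum = 0·79 + 3·34 + 1·49 + 4·18 + 4·92 + 3·66 = 0 + 102 + 49 + 72 + 368 + 198 = 789; overall_A = 789/15 = 52.6000.
Version B weighted sum = 0·59 + 3·22 + 1·53 + 4·45 + 4·95 + 3·44 = 0 + 66 + 53 + 180 + 380 + 132 = 811; overall_B = 811/15 = 54.0667.
Difference = 52.6000 − 54.0667 = -1.4667 ≈ -1.5.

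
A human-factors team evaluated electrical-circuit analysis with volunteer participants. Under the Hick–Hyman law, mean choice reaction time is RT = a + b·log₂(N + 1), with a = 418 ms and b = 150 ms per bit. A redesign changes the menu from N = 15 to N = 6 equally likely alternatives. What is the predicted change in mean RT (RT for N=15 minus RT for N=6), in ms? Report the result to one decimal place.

RT(15) = 418 + 150·log₂(16) = 418 + 150·4.0000 = 1018.0000 ms.
RT(6) = 418 + 150·log₂(7) = 418 + 150·2.8074 = 839.1100 ms.
Difference = 1018.0000 − 839.1100 = 178.8900 ≈ 178.9 ms.

178.9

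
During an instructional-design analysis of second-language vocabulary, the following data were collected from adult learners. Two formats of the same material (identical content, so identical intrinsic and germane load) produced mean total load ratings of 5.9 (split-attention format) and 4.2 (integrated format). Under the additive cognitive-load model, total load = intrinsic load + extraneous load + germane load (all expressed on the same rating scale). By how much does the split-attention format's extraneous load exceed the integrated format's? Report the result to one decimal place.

Intrinsic and germane load are equal across formats, so the difference in total load equals the difference in extraneous load.
Extraneous-load difference = 5.9 − 4.2 = 1.7.

1.7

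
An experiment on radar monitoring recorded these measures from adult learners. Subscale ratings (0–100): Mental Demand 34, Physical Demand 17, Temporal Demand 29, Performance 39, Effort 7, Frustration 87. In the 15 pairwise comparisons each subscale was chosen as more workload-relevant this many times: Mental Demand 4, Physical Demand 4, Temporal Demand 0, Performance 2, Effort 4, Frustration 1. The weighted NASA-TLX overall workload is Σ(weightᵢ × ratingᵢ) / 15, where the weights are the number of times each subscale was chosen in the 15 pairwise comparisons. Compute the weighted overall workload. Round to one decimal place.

The tallies are the weights (they sum to 15).
Weighted sum = 4·34 + 4·17 + 0·29 + 2·39 + 4·7 + 1·87
            = 136 + 68 + 0 + 78 + 28 + 87 = 397.
Overall workload = 397 / 15 = 26.4667 ≈ 26.5.

26.5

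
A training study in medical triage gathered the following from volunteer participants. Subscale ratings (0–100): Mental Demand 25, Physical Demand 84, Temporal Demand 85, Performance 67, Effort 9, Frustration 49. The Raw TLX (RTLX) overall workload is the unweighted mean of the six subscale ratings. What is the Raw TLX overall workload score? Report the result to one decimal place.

53.2

Sum of ratings = 25 + 84 + 85 + 67 + 9 + 49 = 319.
RTLX = 319 / 6 = 53.1667 ≈ 53.2.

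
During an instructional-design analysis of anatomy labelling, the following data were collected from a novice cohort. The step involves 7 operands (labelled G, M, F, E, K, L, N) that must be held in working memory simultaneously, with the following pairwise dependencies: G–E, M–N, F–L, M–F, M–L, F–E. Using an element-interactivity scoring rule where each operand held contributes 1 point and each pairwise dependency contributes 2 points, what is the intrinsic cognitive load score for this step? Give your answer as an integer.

Count of operands held simultaneously: 7.
Count of pairwise dependencies listed: 6.
Element contribution: 7 × 1 = 7.
Interaction contribution: 6 × 2 = 12.
Intrinsic load = 7 + 12 = 19.

19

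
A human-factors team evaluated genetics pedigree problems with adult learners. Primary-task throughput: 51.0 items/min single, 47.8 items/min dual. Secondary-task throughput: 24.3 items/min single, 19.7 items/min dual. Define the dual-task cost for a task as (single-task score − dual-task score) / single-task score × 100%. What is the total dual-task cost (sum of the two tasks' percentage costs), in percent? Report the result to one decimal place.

25.2

Primary cost = (51.0 − 47.8) / 51.0 × 100% = 6.2745%.
Secondary cost = (24.3 − 19.7) / 24.3 × 100% = 18.9300%.
Total = 6.2745% + 18.9300% = 25.2045% ≈ 25.2%.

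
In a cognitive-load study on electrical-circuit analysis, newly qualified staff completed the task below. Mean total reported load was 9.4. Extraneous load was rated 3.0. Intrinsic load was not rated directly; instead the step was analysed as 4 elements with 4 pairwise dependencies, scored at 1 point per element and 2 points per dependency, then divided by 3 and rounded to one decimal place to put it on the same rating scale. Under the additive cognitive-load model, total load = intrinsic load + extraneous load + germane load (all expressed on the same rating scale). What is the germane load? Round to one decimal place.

2.4

Intrinsic (element-interactivity): (4 × 1 + 4 × 2) / 3 = 12 / 3 = 4.0000 → 4.0.
germane load = total − intrinsic − extraneous
             = 9.4 − 4.0 − 3.0 = 2.4.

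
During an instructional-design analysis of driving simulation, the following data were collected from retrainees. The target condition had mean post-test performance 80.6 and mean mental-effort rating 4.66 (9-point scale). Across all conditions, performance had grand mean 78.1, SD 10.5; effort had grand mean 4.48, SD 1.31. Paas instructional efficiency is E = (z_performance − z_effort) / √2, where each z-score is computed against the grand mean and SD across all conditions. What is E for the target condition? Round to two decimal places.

0.07

z_performance = (80.6 − 78.1) / 10.5 = 2.5000 / 10.5 = 0.2381.
z_effort = (4.66 − 4.48) / 1.31 = 0.1800 / 1.31 = 0.1374.
z_P − z_E = 0.2381 − 0.1374 = 0.1007.
E = 0.1007 / √2 = 0.1007 / 1.41421 = 0.0712 ≈ 0.07.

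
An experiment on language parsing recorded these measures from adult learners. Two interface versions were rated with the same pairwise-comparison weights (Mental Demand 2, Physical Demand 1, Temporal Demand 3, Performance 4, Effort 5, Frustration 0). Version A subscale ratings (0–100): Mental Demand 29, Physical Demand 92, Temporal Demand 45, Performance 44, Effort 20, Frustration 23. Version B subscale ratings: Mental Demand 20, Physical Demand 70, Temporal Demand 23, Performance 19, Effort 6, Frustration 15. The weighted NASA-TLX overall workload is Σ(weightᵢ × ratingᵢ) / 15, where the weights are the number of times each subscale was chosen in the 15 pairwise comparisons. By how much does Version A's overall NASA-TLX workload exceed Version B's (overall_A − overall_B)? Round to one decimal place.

Version A weighted sum = 2·29 + 1·92 + 3·45 + 4·44 + 5·20 + 0·23 = 58 + 92 + 135 + 176 + 100 + 0 = 561; overall_A = 561/15 = 37.4000.
Version B weighted sum = 2·20 + 1·70 + 3·23 + 4·19 + 5·6 + 0·15 = 40 + 70 + 69 + 76 + 30 + 0 = 285; overall_B = 285/15 = 19.0000.
Difference = 37.4000 − 19.0000 = 18.4000 ≈ 18.4.

18.4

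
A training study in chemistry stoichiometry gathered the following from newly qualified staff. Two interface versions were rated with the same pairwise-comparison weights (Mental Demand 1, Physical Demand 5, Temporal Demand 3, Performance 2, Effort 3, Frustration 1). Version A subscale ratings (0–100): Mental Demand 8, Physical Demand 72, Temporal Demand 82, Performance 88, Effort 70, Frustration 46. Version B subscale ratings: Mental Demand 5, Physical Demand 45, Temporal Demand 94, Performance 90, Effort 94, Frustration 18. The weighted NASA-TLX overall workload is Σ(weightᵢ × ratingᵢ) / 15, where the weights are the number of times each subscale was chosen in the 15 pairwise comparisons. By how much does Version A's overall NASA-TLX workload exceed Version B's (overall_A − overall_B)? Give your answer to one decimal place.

3.6

Version A weighted sum = 1·8 + 5·72 + 3·82 + 2·88 + 3·70 + 1·46 = 8 + 360 + 246 + 176 + 210 + 46 = 1046; overall_A = 1046/15 = 69.7333.
Version B weighted sum = 1·5 + 5·45 + 3·94 + 2·90 + 3·94 + 1·18 = 5 + 225 + 282 + 180 + 282 + 18 = 992; overall_B = 992/15 = 66.1333.
Difference = 69.7333 − 66.1333 = 3.6000 ≈ 3.6.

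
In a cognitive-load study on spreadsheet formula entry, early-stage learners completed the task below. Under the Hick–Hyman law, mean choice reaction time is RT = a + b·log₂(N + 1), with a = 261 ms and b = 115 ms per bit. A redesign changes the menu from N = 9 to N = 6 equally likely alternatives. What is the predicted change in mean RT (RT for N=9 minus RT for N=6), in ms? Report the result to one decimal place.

RT(9) = 261 + 115·log₂(10) = 261 + 115·3.3219 = 643.0185 ms.
RT(6) = 261 + 115·log₂(7) = 261 + 115·2.8074 = 583.8510 ms.
Difference = 643.0185 − 583.8510 = 59.1675 ≈ 59.2 ms.

59.2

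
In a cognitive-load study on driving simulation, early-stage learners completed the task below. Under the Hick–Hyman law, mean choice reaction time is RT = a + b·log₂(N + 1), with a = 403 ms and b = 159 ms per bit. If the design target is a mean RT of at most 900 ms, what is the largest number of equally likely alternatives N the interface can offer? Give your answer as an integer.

Set 403 + 159·log₂(N + 1) ≤ 900.
log₂(N + 1) ≤ (900 − 403) / 159 = 3.1258.
N + 1 ≤ 2^3.1258 = 8.7289.
N ≤ 7.7289, so the largest integer N is 7.

7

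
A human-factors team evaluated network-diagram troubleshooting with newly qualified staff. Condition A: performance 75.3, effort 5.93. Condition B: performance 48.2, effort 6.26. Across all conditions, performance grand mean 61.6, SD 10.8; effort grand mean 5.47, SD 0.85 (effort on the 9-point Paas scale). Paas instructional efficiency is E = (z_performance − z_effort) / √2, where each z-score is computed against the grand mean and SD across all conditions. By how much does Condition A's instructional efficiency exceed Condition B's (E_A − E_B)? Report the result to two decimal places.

2.05

Condition A: z_P = (75.3 − 61.6)/10.8 = 1.2685; z_E = (5.93 − 5.47)/0.85 = 0.5412; E_A = (1.2685 − 0.5412)/√2 = 0.5143.
Condition B: z_P = (48.2 − 61.6)/10.8 = -1.2407; z_E = (6.26 − 5.47)/0.85 = 0.9294; E_B = (-1.2407 − 0.9294)/√2 = -1.5345.
E_A − E_B = 0.5143 − (-1.5345) = 2.0488 ≈ 2.05.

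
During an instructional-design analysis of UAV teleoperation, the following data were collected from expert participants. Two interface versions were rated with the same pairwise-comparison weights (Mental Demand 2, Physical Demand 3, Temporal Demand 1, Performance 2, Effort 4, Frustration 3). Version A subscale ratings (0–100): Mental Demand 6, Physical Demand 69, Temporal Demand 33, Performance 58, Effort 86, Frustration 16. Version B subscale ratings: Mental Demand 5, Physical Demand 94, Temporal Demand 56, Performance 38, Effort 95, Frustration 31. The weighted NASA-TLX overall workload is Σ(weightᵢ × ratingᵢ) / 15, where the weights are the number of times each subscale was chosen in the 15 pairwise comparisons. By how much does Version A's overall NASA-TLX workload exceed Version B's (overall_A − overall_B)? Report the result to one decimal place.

Version A weighted sum = 2·6 + 3·69 + 1·33 + 2·58 + 4·86 + 3·16 = 12 + 207 + 33 + 116 + 344 + 48 = 760; overall_A = 760/15 = 50.6667.
Version B weighted sum = 2·5 + 3·94 + 1·56 + 2·38 + 4·95 + 3·31 = 10 + 282 + 56 + 76 + 380 + 93 = 897; overall_B = 897/15 = 59.8000.
Difference = 50.6667 − 59.8000 = -9.1333 ≈ -9.1.

-9.1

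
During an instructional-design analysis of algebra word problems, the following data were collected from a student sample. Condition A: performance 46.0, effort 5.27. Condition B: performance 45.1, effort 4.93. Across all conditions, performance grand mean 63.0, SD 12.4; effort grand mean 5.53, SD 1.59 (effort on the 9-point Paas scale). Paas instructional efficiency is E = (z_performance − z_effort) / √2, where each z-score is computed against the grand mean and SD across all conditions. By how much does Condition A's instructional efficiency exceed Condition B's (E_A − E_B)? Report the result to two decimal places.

-0.10

Condition A: z_P = (46.0 − 63.0)/12.4 = -1.3710; z_E = (5.27 − 5.53)/1.59 = -0.1635; E_A = (-1.3710 − (-0.1635))/√2 = -0.8538.
Condition B: z_P = (45.1 − 63.0)/12.4 = -1.4435; z_E = (4.93 − 5.53)/1.59 = -0.3774; E_B = (-1.4435 − (-0.3774))/√2 = -0.7538.
E_A − E_B = -0.8538 − (-0.7538) = -0.1000 ≈ -0.10.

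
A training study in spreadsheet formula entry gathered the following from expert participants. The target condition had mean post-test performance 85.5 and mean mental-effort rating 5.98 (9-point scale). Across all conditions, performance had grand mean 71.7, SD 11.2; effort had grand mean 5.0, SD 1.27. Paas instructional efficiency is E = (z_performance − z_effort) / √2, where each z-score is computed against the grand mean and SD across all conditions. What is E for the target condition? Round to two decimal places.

z_performance = (85.5 − 71.7) / 11.2 = 13.8000 / 11.2 = 1.2321.
z_effort = (5.98 − 5.0) / 1.27 = 0.9800 / 1.27 = 0.7717.
z_P − z_E = 1.2321 − 0.7717 = 0.4604.
E = 0.4604 / √2 = 0.4604 / 1.41421 = 0.3256 ≈ 0.33.

0.33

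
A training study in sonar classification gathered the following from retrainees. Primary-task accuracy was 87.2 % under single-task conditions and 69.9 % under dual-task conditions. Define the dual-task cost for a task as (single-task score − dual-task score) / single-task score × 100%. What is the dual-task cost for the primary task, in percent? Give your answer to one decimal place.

19.8

Cost = (87.2 − 69.9) / 87.2 × 100%
     = 17.3000 / 87.2 × 100% = 19.8394%.
≈ 19.8%.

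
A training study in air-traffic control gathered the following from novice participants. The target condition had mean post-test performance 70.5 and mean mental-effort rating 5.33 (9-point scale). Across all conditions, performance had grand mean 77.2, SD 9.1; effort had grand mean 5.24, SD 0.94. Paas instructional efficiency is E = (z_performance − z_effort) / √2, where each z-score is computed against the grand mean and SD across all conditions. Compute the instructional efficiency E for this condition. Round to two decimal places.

z_performance = (70.5 − 77.2) / 9.1 = -6.7000 / 9.1 = -0.7363.
z_effort = (5.33 − 5.24) / 0.94 = 0.0900 / 0.94 = 0.0957.
z_P − z_E = -0.7363 − 0.0957 = -0.8320.
E = -0.8320 / √2 = -0.8320 / 1.41421 = -0.5883 ≈ -0.59.

-0.59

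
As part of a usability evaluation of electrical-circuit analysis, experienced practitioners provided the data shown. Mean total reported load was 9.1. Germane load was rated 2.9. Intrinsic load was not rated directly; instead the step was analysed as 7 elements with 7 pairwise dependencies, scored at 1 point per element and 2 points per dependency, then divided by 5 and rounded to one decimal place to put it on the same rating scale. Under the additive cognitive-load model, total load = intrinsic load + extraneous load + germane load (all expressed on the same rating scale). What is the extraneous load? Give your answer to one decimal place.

Intrinsic (element-interactivity): (7 × 1 + 7 × 2) / 5 = 21 / 5 = 4.2000 → 4.2.
extraneous load = total − intrinsic − germane
             = 9.1 − 4.2 − 2.9 = 2.0.

2.0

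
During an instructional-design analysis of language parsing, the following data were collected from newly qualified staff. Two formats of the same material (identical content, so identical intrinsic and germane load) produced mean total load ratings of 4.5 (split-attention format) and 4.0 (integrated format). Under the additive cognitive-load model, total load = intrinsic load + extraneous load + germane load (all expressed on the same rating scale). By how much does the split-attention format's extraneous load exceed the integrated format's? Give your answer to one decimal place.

Intrinsic and germane load are equal across formats, so the difference in total load equals the difference in extraneous load.
Extraneous-load difference = 4.5 − 4.0 = 0.5.

0.5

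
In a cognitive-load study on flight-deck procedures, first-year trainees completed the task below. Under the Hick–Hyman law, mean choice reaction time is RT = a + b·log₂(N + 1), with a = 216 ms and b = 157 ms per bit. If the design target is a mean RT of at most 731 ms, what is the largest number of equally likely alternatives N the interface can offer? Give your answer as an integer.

Set 216 + 157·log₂(N + 1) ≤ 731.
log₂(N + 1) ≤ (731 − 216) / 157 = 3.2803.
N + 1 ≤ 2^3.2803 = 9.7156.
N ≤ 8.7156, so the largest integer N is 8.

8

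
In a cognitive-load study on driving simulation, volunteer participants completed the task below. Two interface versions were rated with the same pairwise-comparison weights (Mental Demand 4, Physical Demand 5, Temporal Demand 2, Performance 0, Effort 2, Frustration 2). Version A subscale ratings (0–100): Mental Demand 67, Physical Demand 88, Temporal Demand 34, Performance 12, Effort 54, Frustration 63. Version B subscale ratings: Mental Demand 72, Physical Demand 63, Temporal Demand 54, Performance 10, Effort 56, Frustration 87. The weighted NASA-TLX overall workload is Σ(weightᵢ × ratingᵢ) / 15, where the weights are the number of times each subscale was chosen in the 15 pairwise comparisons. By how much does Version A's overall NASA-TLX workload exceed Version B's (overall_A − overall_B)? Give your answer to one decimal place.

Version A weighted sum = 4·67 + 5·88 + 2·34 + 0·12 + 2·54 + 2·63 = 268 + 440 + 68 + 0 + 108 + 126 = 1010; overall_A = 1010/15 = 67.3333.
Version B weighted sum = 4·72 + 5·63 + 2·54 + 0·10 + 2·56 + 2·87 = 288 + 315 + 108 + 0 + 112 + 174 = 997; overall_B = 997/15 = 66.4667.
Difference = 67.3333 − 66.4667 = 0.8666 ≈ 0.9.

0.9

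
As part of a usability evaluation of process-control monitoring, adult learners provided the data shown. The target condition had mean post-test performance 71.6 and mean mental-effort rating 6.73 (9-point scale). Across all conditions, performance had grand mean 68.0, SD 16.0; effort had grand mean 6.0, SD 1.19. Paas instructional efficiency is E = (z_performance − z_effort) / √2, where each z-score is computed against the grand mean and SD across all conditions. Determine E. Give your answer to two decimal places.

-0.27

z_performance = (71.6 − 68.0) / 16.0 = 3.6000 / 16.0 = 0.2250.
z_effort = (6.73 − 6.0) / 1.19 = 0.7300 / 1.19 = 0.6134.
z_P − z_E = 0.2250 − 0.6134 = -0.3884.
E = -0.3884 / √2 = -0.3884 / 1.41421 = -0.2746 ≈ -0.27.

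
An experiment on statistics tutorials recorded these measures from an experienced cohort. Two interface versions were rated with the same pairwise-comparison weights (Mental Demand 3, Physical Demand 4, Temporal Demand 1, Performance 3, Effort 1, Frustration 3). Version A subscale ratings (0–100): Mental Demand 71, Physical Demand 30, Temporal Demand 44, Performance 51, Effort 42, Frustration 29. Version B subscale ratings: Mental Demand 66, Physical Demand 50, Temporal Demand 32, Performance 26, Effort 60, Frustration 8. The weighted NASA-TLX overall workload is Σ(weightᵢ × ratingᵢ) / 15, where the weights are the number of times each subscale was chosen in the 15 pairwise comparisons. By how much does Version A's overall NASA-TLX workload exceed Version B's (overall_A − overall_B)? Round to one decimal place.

4.5

Version A weighted sum = 3·71 + 4·30 + 1·44 + 3·51 + 1·42 + 3·29 = 213 + 120 + 44 + 153 + 42 + 87 = 659; overall_A = 659/15 = 43.9333.
Version B weighted sum = 3·66 + 4·50 + 1·32 + 3·26 + 1·60 + 3·8 = 198 + 200 + 32 + 78 + 60 + 24 = 592; overall_B = 592/15 = 39.4667.
Difference = 43.9333 − 39.4667 = 4.4666 ≈ 4.5.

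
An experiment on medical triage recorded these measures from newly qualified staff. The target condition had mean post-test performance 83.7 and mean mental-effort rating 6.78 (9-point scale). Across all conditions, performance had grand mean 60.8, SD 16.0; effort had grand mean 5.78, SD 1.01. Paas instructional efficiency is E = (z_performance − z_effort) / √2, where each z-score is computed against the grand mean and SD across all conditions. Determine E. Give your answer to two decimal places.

z_performance = (83.7 − 60.8) / 16.0 = 22.9000 / 16.0 = 1.4313.
z_effort = (6.78 − 5.78) / 1.01 = 1.0000 / 1.01 = 0.9901.
z_P − z_E = 1.4313 − 0.9901 = 0.4412.
E = 0.4412 / √2 = 0.4412 / 1.41421 = 0.3120 ≈ 0.31.

0.31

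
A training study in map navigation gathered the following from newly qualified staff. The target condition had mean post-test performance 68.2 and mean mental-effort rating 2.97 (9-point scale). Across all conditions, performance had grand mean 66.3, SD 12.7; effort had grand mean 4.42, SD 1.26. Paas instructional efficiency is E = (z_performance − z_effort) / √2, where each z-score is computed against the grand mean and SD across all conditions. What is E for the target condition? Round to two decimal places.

0.92

z_performance = (68.2 − 66.3) / 12.7 = 1.9000 / 12.7 = 0.1496.
z_effort = (2.97 − 4.42) / 1.26 = -1.4500 / 1.26 = -1.1508.
z_P − z_E = 0.1496 − (-1.1508) = 1.3004.
E = 1.3004 / √2 = 1.3004 / 1.41421 = 0.9195 ≈ 0.92.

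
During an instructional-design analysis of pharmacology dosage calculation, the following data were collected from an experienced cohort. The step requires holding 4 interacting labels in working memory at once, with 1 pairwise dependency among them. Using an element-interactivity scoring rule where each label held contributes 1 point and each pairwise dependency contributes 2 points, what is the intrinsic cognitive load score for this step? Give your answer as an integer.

6

Element contribution: 4 × 1 = 4.
Interaction contribution: 1 × 2 = 2.
Intrinsic load = 4 + 2 = 6.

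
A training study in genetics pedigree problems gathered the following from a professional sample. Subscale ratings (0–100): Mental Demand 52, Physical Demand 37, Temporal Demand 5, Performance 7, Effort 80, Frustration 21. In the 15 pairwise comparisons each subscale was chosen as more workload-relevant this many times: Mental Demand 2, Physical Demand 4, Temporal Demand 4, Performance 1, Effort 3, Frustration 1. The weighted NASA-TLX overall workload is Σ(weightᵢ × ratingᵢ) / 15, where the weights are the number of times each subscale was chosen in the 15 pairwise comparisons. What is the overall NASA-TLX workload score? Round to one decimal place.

The tallies are the weights (they sum to 15).
Weighted sum = 2·52 + 4·37 + 4·5 + 1·7 + 3·80 + 1·21
            = 104 + 148 + 20 + 7 + 240 + 21 = 540.
Overall workload = 540 / 15 = 36.0000 ≈ 36.0.

36.0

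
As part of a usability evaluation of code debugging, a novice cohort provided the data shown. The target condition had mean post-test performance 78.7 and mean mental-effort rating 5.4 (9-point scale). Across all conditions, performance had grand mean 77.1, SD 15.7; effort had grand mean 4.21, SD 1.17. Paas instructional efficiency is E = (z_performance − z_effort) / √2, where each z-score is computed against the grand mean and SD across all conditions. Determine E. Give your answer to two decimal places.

z_performance = (78.7 − 77.1) / 15.7 = 1.6000 / 15.7 = 0.1019.
z_effort = (5.4 − 4.21) / 1.17 = 1.1900 / 1.17 = 1.0171.
z_P − z_E = 0.1019 − 1.0171 = -0.9152.
E = -0.9152 / √2 = -0.9152 / 1.41421 = -0.6471 ≈ -0.65.

-0.65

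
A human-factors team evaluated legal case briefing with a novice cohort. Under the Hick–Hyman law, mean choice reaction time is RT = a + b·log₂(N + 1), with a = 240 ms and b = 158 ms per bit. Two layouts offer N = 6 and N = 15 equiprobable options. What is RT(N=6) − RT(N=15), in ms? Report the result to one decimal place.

-188.4

RT(6) = 240 + 158·log₂(7) = 240 + 158·2.8074 = 683.5692 ms.
RT(15) = 240 + 158·log₂(16) = 240 + 158·4.0000 = 872.0000 ms.
Difference = 683.5692 − 872.0000 = -188.4308 ≈ -188.4 ms.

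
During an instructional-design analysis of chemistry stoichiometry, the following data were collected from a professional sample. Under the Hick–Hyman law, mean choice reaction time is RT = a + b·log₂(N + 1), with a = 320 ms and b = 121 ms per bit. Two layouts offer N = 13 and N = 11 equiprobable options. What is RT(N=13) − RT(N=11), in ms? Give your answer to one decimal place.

RT(13) = 320 + 121·log₂(14) = 320 + 121·3.8074 = 780.6954 ms.
RT(11) = 320 + 121·log₂(12) = 320 + 121·3.5850 = 753.7850 ms.
Difference = 780.6954 − 753.7850 = 26.9104 ≈ 26.9 ms.

26.9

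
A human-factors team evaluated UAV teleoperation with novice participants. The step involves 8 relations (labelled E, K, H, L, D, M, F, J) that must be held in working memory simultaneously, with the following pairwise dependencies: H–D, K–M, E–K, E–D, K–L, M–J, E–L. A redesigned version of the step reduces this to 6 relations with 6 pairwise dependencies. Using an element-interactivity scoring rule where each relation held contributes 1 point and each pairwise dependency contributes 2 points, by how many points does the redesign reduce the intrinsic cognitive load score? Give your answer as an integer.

4

Original: 8 × 1 + 7 × 2 = 8 + 14 = 22.
Redesigned: 6 × 1 + 6 × 2 = 6 + 12 = 18.
Reduction = 22 − 18 = 4.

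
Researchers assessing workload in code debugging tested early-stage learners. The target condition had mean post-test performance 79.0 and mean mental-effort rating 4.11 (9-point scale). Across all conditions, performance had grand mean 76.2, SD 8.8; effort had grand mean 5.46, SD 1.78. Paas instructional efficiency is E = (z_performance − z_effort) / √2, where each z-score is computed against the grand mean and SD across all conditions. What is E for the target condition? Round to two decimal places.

z_performance = (79.0 − 76.2) / 8.8 = 2.8000 / 8.8 = 0.3182.
z_effort = (4.11 − 5.46) / 1.78 = -1.3500 / 1.78 = -0.7584.
z_P − z_E = 0.3182 − (-0.7584) = 1.0766.
E = 1.0766 / √2 = 1.0766 / 1.41421 = 0.7613 ≈ 0.76.

0.76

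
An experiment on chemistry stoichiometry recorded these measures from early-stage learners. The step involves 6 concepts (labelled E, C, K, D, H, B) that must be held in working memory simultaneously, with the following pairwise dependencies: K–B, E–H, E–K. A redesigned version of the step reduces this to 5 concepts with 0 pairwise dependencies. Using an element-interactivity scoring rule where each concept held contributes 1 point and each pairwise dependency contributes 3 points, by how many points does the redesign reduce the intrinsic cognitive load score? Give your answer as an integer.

Original: 6 × 1 + 3 × 3 = 6 + 9 = 15.
Redesigned: 5 × 1 + 0 × 3 = 5 + 0 = 5.
Reduction = 15 − 5 = 10.

10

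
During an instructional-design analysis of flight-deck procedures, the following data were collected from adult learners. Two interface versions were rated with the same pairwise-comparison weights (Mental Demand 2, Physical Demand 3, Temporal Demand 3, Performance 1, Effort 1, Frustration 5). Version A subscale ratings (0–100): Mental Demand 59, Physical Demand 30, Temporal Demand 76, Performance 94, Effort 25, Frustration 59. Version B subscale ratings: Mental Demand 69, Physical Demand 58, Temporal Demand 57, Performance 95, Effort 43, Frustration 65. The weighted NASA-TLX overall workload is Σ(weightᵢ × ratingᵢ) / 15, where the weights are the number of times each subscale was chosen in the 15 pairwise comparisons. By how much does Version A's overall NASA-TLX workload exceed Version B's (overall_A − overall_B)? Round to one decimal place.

-6.4

Version A weighted sum = 2·59 + 3·30 + 3·76 + 1·94 + 1·25 + 5·59 = 118 + 90 + 228 + 94 + 25 + 295 = 850; overall_A = 850/15 = 56.6667.
Version B weighted sum = 2·69 + 3·58 + 3·57 + 1·95 + 1·43 + 5·65 = 138 + 174 + 171 + 95 + 43 + 325 = 946; overall_B = 946/15 = 63.0667.
Difference = 56.6667 − 63.0667 = -6.4000 ≈ -6.4.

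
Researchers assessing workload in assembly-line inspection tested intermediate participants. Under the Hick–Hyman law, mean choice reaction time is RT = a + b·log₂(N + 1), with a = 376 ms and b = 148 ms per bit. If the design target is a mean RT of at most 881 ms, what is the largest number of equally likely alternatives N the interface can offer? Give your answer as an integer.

Set 376 + 148·log₂(N + 1) ≤ 881.
log₂(N + 1) ≤ (881 − 376) / 148 = 3.4122.
N + 1 ≤ 2^3.4122 = 10.6457.
N ≤ 9.6457, so the largest integer N is 9.

9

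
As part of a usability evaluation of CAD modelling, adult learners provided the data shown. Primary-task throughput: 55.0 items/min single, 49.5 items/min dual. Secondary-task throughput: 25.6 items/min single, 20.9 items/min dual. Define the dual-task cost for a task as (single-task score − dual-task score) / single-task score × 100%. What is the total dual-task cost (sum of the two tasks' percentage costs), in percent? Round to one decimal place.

28.4

Primary cost = (55.0 − 49.5) / 55.0 × 100% = 10.0000%.
Secondary cost = (25.6 − 20.9) / 25.6 × 100% = 18.3594%.
Total = 10.0000% + 18.3594% = 28.3594% ≈ 28.4%.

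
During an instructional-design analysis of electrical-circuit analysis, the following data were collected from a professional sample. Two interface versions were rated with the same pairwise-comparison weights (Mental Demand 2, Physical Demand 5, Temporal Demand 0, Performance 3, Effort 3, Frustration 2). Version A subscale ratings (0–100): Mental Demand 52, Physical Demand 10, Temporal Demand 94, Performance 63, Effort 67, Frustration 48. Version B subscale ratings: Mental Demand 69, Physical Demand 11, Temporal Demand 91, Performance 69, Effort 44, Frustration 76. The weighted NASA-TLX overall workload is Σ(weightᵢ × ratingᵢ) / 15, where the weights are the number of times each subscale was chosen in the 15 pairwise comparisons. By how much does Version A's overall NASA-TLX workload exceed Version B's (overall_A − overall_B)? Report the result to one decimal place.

Version A weighted sum = 2·52 + 5·10 + 0·94 + 3·63 + 3·67 + 2·48 = 104 + 50 + 0 + 189 + 201 + 96 = 640; overall_A = 640/15 = 42.6667.
Version B weighted sum = 2·69 + 5·11 + 0·91 + 3·69 + 3·44 + 2·76 = 138 + 55 + 0 + 207 + 132 + 152 = 684; overall_B = 684/15 = 45.6000.
Difference = 42.6667 − 45.6000 = -2.9333 ≈ -2.9.

-2.9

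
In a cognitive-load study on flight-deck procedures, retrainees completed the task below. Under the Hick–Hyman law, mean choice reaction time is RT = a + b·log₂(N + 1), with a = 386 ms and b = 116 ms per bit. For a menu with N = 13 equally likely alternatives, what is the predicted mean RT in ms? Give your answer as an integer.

log₂(13 + 1) = log₂(14) = 3.8074.
RT = 386 + 116 × 3.8074 = 386 + 441.6584 = 827.6584 ms.
≈ 828 ms.

828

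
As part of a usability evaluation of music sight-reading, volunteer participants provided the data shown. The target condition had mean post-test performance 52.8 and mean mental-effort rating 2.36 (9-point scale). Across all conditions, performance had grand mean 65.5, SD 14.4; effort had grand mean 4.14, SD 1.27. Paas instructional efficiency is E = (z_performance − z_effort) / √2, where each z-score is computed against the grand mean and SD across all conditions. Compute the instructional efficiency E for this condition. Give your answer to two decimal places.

z_performance = (52.8 − 65.5) / 14.4 = -12.7000 / 14.4 = -0.8819.
z_effort = (2.36 − 4.14) / 1.27 = -1.7800 / 1.27 = -1.4016.
z_P − z_E = -0.8819 − (-1.4016) = 0.5197.
E = 0.5197 / √2 = 0.5197 / 1.41421 = 0.3675 ≈ 0.37.

0.37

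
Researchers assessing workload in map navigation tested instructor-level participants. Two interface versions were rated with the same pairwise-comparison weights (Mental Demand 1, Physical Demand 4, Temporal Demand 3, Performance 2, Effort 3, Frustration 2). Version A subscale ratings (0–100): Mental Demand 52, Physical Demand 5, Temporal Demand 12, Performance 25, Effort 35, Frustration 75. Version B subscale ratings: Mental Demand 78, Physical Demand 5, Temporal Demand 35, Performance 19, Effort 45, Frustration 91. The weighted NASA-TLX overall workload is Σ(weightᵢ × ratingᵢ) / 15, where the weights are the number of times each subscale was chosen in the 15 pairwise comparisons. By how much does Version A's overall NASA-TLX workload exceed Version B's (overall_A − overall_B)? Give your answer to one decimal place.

Version A weighted sum = 1·52 + 4·5 + 3·12 + 2·25 + 3·35 + 2·75 = 52 + 20 + 36 + 50 + 105 + 150 = 413; overall_A = 413/15 = 27.5333.
Version B weighted sum = 1·78 + 4·5 + 3·35 + 2·19 + 3·45 + 2·91 = 78 + 20 + 105 + 38 + 135 + 182 = 558; overall_B = 558/15 = 37.2000.
Difference = 27.5333 − 37.2000 = -9.6667 ≈ -9.7.

-9.7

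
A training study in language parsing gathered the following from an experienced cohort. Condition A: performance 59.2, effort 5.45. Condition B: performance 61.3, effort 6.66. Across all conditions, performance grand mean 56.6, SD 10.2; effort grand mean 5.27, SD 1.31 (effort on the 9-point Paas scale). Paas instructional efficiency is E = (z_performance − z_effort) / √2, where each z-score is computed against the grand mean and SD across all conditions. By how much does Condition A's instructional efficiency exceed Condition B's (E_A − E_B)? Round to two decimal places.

Condition A: z_P = (59.2 − 56.6)/10.2 = 0.2549; z_E = (5.45 − 5.27)/1.31 = 0.1374; E_A = (0.2549 − 0.1374)/√2 = 0.0831.
Condition B: z_P = (61.3 − 56.6)/10.2 = 0.4608; z_E = (6.66 − 5.27)/1.31 = 1.0611; E_B = (0.4608 − 1.0611)/√2 = -0.4245.
E_A − E_B = 0.0831 − (-0.4245) = 0.5076 ≈ 0.51.

0.51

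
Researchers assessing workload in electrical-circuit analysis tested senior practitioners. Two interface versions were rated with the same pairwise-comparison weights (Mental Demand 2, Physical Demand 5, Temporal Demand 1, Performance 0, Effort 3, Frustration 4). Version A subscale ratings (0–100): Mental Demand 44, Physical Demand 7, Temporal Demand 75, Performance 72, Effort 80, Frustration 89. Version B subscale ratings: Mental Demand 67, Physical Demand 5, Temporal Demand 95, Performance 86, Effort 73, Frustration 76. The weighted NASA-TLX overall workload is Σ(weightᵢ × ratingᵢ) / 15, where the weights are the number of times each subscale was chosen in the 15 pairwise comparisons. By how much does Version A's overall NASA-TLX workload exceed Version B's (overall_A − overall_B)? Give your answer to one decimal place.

Version A weighted sum = 2·44 + 5·7 + 1·75 + 0·72 + 3·80 + 4·89 = 88 + 35 + 75 + 0 + 240 + 356 = 794; overall_A = 794/15 = 52.9333.
Version B weighted sum = 2·67 + 5·5 + 1·95 + 0·86 + 3·73 + 4·76 = 134 + 25 + 95 + 0 + 219 + 304 = 777; overall_B = 777/15 = 51.8000.
Difference = 52.9333 − 51.8000 = 1.1333 ≈ 1.1.

1.1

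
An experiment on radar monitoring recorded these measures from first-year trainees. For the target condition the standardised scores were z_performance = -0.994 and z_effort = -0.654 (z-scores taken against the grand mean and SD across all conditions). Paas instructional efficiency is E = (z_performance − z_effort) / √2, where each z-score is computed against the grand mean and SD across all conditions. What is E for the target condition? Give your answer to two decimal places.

z_P − z_E = -0.994 − (-0.654) = -0.3400.
E = -0.3400 / √2 = -0.3400 / 1.41421 = -0.2404 ≈ -0.24.

-0.24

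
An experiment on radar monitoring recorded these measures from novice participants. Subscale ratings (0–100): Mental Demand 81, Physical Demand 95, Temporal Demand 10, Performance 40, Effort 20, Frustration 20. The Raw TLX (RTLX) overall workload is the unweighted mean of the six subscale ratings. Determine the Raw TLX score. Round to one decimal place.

Sum of ratings = 81 + 95 + 10 + 40 + 20 + 20 = 266.
RTLX = 266 / 6 = 44.3333 ≈ 44.3.

44.3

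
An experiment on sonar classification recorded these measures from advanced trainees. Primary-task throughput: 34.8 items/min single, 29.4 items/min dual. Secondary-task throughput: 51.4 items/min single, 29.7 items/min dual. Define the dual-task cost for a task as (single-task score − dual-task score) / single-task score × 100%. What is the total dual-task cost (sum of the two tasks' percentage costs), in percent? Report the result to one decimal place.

Primary cost = (34.8 − 29.4) / 34.8 × 100% = 15.5172%.
Secondary cost = (51.4 − 29.7) / 51.4 × 100% = 42.2179%.
Total = 15.5172% + 42.2179% = 57.7351% ≈ 57.7%.

57.7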